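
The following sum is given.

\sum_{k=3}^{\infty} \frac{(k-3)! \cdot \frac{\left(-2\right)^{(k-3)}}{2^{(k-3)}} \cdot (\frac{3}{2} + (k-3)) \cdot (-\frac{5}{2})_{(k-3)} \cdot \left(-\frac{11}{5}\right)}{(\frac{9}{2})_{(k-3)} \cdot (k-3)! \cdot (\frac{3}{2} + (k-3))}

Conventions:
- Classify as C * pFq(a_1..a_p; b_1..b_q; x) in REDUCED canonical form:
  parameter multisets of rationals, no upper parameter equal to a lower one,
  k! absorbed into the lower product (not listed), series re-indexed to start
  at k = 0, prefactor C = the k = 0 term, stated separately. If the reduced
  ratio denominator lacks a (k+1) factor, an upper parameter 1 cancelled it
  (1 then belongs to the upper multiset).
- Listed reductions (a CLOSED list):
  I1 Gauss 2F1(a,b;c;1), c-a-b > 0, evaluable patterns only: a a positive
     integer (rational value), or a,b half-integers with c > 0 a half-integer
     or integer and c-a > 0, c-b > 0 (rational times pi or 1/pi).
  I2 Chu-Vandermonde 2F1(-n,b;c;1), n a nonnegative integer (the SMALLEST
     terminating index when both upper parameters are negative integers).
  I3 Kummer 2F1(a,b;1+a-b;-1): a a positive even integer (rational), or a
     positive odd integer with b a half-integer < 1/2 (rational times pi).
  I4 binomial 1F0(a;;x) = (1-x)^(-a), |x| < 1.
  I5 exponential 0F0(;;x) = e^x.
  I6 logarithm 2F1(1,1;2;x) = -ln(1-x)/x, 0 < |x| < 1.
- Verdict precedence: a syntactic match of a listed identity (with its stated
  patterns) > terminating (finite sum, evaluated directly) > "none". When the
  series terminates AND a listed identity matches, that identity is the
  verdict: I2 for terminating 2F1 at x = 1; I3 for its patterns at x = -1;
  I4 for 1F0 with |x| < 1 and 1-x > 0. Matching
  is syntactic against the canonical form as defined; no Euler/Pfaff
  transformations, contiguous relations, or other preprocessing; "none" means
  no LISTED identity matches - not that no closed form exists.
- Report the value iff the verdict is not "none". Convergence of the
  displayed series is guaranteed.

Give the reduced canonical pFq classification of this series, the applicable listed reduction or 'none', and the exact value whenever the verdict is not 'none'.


Prefactor -\frac{11}{5}, argument -1: 2F1 with upper {-\frac{5}{2}, 1} over lower {\frac{9}{2}}. Verdict: the Kummer evaluation I3 fires (x = -1; c = \frac{9}{2} equals 1+a-b for upper {-\frac{5}{2}, 1}: listed pattern). Hence: \left(-\frac{77}{64}\right) \cdot \pi.

Key observation: x = -1 and the factorial ratio (prefactor -11/5) (k+a-1)!/(a-1)! is a rising factorial (a)_k.
Adjacent-term ratio: r(k) = -1 * (k-\frac{5}{2}) (k+1) / [(k+\frac{9}{2}) (k+1)] - rational; roots negated = parameters, x = -1, C = -\frac{11}{5}.


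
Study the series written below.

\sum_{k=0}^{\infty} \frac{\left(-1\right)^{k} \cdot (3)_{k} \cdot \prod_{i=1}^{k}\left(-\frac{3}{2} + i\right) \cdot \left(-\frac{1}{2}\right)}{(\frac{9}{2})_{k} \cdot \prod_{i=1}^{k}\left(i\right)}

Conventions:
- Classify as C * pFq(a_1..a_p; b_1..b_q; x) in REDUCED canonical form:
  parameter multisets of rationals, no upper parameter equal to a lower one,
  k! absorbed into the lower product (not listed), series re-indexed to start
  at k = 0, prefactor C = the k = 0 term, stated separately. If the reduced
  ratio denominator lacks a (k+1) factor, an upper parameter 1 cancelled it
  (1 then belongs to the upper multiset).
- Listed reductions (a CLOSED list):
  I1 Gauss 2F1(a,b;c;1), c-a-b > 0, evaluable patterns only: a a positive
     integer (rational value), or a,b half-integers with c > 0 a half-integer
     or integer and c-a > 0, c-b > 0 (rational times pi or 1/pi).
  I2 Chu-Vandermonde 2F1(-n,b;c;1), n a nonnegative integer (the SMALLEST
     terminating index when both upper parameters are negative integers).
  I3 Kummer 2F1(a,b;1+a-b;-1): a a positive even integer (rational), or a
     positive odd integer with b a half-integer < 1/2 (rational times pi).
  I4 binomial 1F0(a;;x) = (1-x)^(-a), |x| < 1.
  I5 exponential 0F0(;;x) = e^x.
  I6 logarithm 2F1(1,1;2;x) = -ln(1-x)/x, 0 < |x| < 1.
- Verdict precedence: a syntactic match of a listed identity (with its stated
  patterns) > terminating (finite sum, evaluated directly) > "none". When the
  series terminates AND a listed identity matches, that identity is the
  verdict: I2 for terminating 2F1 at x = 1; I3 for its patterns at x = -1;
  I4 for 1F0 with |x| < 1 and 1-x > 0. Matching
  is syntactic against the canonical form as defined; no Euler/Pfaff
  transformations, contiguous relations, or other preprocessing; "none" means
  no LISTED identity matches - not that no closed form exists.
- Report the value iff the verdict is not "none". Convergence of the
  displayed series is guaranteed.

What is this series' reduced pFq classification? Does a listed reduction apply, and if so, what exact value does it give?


Prefactor -\frac{1}{2}, argument -1: 2F1 with upper {-\frac{1}{2}, 3} over lower {\frac{9}{2}}. Verdict: Kummer (I3) fires (x = -1; c = \frac{9}{2} equals 1+a-b for upper {-\frac{1}{2}, 3}: listed pattern). Hence: \left(-\frac{105}{512}\right) \cdot \pi.

Key observation: x = -1 and the running product (C = -1/2) telescopes to a rising factorial.
Ratio: r(k) = -1 * (k-\frac{1}{2}) (k+3) / [(k+\frac{9}{2}) (k+1)] - rational in k. x = -1; t_0 = -\frac{1}{2}; negate the roots.


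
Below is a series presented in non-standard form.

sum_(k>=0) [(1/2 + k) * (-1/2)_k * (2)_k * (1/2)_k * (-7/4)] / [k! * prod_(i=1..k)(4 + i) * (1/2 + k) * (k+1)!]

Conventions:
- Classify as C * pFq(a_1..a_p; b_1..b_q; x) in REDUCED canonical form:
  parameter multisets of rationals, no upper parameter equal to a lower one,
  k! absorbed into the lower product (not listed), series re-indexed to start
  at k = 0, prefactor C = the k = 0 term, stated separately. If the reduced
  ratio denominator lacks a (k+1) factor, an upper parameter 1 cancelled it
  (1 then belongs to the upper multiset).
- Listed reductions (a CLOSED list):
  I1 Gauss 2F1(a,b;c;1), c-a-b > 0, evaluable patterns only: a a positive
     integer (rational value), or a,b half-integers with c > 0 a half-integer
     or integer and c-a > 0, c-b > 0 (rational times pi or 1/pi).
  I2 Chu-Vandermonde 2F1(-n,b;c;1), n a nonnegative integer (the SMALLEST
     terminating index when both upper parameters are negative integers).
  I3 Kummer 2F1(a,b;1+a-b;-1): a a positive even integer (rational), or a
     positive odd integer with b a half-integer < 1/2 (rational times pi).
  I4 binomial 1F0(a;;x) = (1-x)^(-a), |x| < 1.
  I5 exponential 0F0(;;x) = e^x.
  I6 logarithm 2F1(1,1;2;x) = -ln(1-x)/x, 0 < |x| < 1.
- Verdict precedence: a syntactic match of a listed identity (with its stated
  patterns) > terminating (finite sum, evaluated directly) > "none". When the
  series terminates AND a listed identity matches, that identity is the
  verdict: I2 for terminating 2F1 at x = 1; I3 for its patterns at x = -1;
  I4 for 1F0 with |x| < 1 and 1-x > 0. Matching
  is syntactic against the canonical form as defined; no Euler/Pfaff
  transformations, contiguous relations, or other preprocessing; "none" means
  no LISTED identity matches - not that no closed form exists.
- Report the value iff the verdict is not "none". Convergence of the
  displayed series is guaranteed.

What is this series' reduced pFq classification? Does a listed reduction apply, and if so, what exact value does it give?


Reduced: x = 1, 2F1, upper = {-1/2, 1/2}, lower = {5}, C = -7/4. Verdict: this is Gauss's theorem I1 (half-integer case) (x = 1; upper {-1/2, 1/2} half-integers, c = 5 in the evaluable pattern). Sum: (-8192/1575) / pi.

The tell: x = 1 and the denominator's factorial ratio (C = -7/4, x = 1) is a lower Pochhammer.
Step ratio: r(k) = 1 * (k-1/2) (k+1/2) / [(k+5) (k+1)] - poly over poly, x = 1 from leading terms; C = -7/4 at k = 0.


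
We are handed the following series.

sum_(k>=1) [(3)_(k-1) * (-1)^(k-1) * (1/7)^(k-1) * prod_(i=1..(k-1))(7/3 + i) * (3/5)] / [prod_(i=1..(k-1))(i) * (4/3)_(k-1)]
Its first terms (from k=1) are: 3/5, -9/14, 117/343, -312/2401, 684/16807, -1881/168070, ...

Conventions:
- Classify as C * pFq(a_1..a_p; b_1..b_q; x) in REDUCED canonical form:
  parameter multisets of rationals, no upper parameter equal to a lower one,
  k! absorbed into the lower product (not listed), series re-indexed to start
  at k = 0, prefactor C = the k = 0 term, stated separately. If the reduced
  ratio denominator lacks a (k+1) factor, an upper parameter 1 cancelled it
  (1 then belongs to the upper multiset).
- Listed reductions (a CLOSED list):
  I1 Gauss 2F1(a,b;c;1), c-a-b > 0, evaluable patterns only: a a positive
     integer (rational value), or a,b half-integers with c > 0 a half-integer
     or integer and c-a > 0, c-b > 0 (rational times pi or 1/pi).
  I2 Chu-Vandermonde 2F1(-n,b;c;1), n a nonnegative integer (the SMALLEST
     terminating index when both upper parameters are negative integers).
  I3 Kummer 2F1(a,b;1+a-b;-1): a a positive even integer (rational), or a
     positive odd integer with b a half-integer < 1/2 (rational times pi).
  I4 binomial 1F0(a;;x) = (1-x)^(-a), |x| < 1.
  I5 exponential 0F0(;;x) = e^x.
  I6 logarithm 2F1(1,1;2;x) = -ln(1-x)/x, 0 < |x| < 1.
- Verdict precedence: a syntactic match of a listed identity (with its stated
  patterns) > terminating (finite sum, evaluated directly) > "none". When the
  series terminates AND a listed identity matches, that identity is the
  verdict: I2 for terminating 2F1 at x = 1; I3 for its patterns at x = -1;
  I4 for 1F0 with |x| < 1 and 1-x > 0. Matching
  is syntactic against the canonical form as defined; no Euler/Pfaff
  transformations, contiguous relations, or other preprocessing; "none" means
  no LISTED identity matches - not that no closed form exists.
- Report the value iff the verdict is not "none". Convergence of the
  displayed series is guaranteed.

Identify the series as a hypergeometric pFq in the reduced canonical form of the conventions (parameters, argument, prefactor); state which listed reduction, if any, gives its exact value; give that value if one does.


Classification (C = 3/5): 2F1 with upper {3, 10/3}, lower {4/3}, argument x = -1/7. Verdict: none - this 2F1 at x = -1/7 matches no listed pattern, and upper {3, 10/3} holds no stopper.

Structural cue: t_0 = 3/5 here, and the running product (C = 3/5, x = -1/7) telescopes to a rising factorial.
Term ratio: r(k) = (-1/7) * (k+3) (k+10/3) / [(k+4/3) (k+1)] - rational in k. x = (-1/7); t_0 = 3/5; negate the roots.


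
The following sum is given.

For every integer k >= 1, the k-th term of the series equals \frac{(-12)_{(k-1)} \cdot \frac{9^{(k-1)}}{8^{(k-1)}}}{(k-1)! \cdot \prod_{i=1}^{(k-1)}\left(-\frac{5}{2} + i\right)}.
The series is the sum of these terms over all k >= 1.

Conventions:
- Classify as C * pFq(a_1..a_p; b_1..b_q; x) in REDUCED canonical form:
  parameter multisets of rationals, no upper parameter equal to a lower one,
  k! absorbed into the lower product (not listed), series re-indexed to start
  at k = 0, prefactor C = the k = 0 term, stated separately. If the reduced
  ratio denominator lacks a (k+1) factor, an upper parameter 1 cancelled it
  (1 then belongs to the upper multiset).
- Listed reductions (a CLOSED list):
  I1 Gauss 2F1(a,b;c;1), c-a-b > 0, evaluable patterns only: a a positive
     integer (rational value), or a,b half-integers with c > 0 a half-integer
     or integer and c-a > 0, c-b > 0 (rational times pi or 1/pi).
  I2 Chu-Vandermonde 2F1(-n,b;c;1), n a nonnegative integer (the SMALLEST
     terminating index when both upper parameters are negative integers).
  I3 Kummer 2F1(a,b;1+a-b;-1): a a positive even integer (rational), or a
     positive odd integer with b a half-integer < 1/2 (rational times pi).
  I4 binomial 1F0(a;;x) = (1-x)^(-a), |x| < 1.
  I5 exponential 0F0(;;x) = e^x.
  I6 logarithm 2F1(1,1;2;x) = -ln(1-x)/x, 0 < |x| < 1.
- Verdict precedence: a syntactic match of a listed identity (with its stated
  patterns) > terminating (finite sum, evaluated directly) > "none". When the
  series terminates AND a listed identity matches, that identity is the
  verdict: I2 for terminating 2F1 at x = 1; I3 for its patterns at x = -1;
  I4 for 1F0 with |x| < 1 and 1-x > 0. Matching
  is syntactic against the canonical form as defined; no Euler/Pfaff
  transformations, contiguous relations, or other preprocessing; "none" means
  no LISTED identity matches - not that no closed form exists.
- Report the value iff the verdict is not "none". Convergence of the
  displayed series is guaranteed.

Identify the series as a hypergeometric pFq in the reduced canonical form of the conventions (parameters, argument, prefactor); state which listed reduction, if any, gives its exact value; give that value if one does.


The series (x = \frac{9}{8}) is 1F1: upper {-12}, lower {-\frac{3}{2}}, prefactor 1. Verdict: terminating - upper -12 stops the sum at k = 12; the 13 terms are added exactly. Its exact value is -\frac{1431875006137013}{135611495219200}.

First insight: x = \frac{9}{8} and the two geometric factors (C = 1, x = 9/8) combine into one argument.
Ratio: r(k) = \frac{9}{8} * (k-12) / [(k-\frac{3}{2}) (k+1)] - rational in k, leading ratio \frac{9}{8}; with t_0 = 1, classification follows.


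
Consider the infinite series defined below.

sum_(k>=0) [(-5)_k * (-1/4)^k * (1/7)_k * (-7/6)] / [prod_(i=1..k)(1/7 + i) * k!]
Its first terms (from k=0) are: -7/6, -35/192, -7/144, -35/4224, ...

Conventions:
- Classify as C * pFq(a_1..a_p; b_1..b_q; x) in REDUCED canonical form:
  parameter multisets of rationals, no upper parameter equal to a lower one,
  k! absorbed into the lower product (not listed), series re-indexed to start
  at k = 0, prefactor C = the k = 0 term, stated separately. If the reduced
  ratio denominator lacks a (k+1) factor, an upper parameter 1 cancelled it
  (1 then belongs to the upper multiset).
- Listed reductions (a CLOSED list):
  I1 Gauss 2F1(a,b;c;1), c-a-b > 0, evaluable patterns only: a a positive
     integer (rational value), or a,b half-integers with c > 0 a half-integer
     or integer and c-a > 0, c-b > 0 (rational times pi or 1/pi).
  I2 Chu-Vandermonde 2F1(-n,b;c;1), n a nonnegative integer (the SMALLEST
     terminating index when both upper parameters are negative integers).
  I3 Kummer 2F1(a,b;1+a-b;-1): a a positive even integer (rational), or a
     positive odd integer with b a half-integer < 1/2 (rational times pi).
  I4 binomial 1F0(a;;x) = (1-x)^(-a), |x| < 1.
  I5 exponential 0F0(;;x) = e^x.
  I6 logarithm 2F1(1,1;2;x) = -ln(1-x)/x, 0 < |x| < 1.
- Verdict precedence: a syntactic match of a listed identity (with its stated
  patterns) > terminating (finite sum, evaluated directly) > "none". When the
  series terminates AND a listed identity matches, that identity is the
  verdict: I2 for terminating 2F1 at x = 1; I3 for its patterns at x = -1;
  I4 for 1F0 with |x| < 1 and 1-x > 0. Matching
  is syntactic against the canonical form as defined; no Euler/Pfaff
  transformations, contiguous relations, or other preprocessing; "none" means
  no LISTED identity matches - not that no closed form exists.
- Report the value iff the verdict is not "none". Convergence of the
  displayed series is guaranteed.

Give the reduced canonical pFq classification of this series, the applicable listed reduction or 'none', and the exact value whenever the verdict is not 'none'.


With C = -7/6: the canonical form is 2F1(-5, 1/7; 8/7; -1/4). Verdict: terminating. With -5 upstairs the series is a 6-term polynomial sum; evaluated term by term. Value: -99251593/70557696.

Key observation: t_0 = -7/6 here, and the lower running product (prefactor -7/6) is a rising factorial.
Term ratio: r(k) = (-1/4) * (k-5) (k+1/7) / [(k+8/7) (k+1)] - rational; roots negated = parameters, x = (-1/4), C = -7/6.


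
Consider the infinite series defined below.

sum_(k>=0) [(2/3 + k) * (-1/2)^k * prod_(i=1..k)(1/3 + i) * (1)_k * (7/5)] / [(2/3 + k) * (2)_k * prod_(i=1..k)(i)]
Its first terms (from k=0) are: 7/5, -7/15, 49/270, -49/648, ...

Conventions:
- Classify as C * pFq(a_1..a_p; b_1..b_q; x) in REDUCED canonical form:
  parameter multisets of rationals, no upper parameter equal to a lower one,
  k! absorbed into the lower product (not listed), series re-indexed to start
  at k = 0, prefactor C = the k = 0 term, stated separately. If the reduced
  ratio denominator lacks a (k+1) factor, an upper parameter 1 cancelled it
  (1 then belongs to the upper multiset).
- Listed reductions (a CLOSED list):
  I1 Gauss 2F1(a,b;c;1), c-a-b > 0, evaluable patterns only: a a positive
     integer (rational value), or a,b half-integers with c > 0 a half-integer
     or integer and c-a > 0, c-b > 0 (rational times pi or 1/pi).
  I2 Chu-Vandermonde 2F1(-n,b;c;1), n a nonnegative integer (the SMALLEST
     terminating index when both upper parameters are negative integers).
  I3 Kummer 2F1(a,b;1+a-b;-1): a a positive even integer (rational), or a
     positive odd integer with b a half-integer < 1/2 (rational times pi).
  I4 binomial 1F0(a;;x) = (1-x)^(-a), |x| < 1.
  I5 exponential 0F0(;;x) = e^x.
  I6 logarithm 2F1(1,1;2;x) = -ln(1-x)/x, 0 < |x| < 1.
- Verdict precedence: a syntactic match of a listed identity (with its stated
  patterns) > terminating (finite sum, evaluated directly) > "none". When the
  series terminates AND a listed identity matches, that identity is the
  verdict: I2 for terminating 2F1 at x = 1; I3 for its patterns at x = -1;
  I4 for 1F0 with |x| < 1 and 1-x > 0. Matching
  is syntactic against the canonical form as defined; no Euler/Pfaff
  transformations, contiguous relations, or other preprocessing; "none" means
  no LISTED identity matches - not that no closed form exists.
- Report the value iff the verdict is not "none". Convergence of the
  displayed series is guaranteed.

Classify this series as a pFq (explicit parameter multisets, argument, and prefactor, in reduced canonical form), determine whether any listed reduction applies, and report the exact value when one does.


At argument -1/2: a 2F1 with upper {1, 4/3}, lower {2}, scaled by C = 7/5. Verdict: none. Every listed pattern misses the 2F1 form at -1/2, upper {1, 4/3}.

Key step: x = (-1/2) and the product of the first k integers (C = 7/5, x = -1/2) is k!.
Ratio: r(k) = (-1/2) * (k+1) (k+4/3) / [(k+2) (k+1)] - rational; roots negated = parameters, x = (-1/2), C = 7/5.


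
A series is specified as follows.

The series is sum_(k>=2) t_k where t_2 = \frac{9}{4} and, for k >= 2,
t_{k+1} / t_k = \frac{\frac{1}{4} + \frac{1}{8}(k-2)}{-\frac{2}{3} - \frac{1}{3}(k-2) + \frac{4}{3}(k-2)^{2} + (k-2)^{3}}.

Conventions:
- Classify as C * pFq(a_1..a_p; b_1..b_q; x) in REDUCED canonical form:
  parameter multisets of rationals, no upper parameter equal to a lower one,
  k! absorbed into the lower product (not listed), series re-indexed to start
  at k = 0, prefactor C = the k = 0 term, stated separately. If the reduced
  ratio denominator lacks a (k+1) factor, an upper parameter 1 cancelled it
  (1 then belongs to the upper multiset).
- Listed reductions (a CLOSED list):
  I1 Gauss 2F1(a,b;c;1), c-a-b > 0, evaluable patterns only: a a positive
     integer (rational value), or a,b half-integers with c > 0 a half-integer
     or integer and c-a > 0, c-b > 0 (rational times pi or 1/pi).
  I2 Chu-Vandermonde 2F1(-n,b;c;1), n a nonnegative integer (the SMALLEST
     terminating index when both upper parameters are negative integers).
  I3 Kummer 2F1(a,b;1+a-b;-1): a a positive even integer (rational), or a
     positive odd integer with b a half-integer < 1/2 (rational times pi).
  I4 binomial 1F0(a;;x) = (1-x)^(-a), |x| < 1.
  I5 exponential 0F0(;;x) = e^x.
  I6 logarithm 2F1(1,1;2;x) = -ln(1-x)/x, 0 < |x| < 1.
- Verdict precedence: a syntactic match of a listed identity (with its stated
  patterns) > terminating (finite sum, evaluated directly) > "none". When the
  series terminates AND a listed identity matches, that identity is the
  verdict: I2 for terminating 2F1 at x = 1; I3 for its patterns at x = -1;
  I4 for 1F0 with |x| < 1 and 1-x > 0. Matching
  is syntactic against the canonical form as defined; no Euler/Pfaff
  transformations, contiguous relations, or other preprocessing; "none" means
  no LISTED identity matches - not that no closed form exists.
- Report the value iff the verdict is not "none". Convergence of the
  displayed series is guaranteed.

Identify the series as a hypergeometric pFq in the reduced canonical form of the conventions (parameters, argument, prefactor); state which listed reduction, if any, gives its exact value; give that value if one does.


Classification (C = \frac{9}{4}): 1F2 with upper {2}, lower {-\frac{2}{3}, 1}, argument x = \frac{1}{8}. Verdict: none. Every listed pattern misses the 1F2 form at \frac{1}{8}, upper {2}.

Structural cue: t_0 being \frac{9}{4}, factor the ratio over Q (C = 9/4): negated roots = parameters.
Term ratio: r(k) = \frac{1}{8} * (k+2) / [(k-\frac{2}{3}) (k+1) (k+1)] ; factor over Q: parameters, x = \frac{1}{8}, and C = \frac{9}{4}.


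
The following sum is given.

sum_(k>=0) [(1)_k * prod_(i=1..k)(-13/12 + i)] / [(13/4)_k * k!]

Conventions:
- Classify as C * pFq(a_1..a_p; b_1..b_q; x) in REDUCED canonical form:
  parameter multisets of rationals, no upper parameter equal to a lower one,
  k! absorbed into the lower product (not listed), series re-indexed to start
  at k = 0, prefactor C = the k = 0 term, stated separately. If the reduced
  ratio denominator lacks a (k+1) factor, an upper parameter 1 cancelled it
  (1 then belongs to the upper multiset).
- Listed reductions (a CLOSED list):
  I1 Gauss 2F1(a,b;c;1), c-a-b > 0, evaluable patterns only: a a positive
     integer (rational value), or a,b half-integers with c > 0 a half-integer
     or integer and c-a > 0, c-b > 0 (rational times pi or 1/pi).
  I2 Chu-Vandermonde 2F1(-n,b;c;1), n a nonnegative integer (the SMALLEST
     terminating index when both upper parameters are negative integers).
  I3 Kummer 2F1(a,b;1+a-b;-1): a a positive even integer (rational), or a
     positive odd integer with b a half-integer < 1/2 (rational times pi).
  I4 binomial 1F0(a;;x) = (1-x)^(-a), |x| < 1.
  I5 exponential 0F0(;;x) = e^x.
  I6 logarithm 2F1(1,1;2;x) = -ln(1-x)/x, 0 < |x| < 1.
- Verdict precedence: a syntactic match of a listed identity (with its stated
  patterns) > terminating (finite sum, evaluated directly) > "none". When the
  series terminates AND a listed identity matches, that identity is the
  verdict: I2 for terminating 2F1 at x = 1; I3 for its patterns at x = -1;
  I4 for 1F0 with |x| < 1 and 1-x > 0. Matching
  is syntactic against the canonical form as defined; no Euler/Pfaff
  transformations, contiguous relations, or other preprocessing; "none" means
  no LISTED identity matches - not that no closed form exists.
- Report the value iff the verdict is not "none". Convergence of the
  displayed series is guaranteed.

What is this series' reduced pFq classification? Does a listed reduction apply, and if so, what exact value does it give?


At argument 1: a 2F1 with upper {-1/12, 1}, lower {13/4}, scaled by C = 1. Verdict: this is Gauss's theorem (I1) (x = 1: the Gamma ratio telescopes since c-a-b = 7/3 > 0 and a = 1 in Z>0). Hence: 27/28.

Key observation: t_0 = 1 here, and the running product (prefactor 1) telescopes to a rising factorial.
Consecutive-term ratio: r(k) = 1 * (k-1/12) (k+1) / [(k+13/4) (k+1)] - rational; roots negated = parameters, x = 1, C = 1.


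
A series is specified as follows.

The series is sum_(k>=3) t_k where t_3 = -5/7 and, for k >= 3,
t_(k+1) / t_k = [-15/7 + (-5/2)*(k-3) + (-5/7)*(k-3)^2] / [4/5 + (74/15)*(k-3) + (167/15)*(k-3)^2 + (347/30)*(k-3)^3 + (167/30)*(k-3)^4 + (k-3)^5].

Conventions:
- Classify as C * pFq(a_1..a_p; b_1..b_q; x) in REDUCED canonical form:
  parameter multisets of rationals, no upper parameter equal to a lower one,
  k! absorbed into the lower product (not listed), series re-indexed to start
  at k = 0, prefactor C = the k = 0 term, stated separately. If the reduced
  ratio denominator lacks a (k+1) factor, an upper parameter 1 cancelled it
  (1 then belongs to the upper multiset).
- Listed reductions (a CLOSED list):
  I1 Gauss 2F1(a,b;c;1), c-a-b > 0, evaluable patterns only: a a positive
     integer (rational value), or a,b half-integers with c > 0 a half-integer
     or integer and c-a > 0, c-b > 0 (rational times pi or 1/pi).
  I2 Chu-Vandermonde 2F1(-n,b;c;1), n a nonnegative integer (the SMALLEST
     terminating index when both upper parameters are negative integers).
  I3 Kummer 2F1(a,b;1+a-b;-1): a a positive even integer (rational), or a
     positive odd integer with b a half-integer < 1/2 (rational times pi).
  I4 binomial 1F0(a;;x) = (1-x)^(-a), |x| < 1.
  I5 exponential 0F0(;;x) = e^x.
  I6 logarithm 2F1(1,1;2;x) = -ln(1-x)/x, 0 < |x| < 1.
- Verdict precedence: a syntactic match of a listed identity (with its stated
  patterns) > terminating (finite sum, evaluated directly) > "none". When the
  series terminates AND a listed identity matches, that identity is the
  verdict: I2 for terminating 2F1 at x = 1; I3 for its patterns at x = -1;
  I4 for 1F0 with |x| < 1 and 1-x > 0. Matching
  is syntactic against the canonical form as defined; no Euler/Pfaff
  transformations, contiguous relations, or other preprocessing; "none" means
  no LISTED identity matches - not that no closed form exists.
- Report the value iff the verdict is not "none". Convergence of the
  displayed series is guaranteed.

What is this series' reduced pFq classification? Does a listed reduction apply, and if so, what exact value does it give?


Structural cue: with t_0 = -5/7, factor the ratio over Q (C = -5/7, x = -5/7): negated roots = parameters.
Consecutive-term ratio: r(k) = (-5/7) * 1 / [(k+2/5) (k+2/3) (k+1)] - rational in k. x = (-5/7); t_0 = -5/7; negate the roots.

x = -5/7 here; the reduced form reads 0F2, upper {-}, lower {2/5, 2/3}, C = -5/7. Verdict: no listed reduction: x = -5/7 and upper {-} fail every I1-I6 pattern.


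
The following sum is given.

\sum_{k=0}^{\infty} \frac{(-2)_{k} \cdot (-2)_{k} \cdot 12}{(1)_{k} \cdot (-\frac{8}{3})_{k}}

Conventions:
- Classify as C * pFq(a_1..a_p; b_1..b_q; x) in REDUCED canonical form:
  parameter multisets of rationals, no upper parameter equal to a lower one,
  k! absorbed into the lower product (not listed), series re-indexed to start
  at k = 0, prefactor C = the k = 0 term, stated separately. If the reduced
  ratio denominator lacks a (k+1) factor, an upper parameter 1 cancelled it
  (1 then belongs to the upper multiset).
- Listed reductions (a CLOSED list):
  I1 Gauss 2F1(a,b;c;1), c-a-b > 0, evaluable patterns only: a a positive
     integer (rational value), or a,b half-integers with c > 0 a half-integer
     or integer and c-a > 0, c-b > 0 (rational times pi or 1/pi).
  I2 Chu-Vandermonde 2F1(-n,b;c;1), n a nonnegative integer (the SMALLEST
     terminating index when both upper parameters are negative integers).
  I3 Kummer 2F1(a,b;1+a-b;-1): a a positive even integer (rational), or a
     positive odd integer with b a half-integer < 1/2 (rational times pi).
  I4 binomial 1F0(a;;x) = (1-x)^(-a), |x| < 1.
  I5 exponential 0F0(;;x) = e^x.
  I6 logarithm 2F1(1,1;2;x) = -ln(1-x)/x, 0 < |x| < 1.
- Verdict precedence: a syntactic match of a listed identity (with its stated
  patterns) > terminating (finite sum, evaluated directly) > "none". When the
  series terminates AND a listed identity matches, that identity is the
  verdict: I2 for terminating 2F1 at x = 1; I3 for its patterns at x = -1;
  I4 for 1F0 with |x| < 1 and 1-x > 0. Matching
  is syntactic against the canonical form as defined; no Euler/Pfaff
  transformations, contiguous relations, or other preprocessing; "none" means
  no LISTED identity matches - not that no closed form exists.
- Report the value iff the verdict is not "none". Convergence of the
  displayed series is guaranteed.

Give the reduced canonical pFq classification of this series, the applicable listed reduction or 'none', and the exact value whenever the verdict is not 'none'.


At argument 1: a 2F1 with upper {-2, -2}, lower {-\frac{8}{3}}, scaled by C = 12. Verdict: Chu-Vandermonde (I2) fires (terminating 2F1 at x = 1 with n = 2, b = -2, c = -\frac{8}{3}). Exact value: -\frac{3}{5}.

First insight: t_0 being 12, (1)_k (prefactor 12) is k! itself.
Adjacent-term ratio: r(k) = 1 * (k-2) (k-2) / [(k-\frac{8}{3}) (k+1)] - rational in k. x = 1; t_0 = 12; negate the roots.


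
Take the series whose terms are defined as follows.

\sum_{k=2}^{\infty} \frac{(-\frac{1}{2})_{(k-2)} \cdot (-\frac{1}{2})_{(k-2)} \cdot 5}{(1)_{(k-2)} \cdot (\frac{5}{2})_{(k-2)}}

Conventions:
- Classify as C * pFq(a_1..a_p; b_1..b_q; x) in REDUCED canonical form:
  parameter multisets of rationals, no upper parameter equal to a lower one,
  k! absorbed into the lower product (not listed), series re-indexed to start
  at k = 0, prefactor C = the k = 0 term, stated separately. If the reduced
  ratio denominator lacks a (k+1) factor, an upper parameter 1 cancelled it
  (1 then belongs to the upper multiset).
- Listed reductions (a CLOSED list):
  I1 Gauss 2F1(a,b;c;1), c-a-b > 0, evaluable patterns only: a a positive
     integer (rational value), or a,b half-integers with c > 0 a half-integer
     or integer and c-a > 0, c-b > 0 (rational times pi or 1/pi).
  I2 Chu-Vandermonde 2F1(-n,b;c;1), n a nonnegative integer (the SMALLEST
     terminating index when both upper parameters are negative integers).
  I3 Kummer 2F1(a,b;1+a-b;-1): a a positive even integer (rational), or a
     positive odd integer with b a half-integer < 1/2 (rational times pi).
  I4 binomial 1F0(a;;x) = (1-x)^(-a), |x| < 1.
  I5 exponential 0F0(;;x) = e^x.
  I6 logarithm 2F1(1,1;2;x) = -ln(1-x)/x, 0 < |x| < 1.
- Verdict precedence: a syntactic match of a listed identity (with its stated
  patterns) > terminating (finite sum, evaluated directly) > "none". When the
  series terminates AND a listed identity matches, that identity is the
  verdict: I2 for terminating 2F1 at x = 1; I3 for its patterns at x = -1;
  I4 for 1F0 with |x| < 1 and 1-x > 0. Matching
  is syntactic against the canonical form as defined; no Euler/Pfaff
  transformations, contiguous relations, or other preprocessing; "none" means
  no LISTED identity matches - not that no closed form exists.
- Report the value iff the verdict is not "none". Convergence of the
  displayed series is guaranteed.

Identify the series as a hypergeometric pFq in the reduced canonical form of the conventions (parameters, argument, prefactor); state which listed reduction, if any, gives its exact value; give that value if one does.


With C = 5: the canonical form is 2F1(-\frac{1}{2}, -\frac{1}{2}; \frac{5}{2}; 1). Verdict (x = 1): Gauss's theorem I1 (half-integer case) applies (x = 1; upper {-\frac{1}{2}, -\frac{1}{2}} half-integers, c = \frac{5}{2} in the evaluable pattern). Sum: \frac{225}{128} \cdot \pi.

The tell: x = 1 and (1)_k (prefactor 5) is k! itself.
Step ratio: r(k) = 1 * (k-\frac{1}{2}) (k-\frac{1}{2}) / [(k+\frac{5}{2}) (k+1)] - rational; roots negated = parameters, x = 1, C = 5.


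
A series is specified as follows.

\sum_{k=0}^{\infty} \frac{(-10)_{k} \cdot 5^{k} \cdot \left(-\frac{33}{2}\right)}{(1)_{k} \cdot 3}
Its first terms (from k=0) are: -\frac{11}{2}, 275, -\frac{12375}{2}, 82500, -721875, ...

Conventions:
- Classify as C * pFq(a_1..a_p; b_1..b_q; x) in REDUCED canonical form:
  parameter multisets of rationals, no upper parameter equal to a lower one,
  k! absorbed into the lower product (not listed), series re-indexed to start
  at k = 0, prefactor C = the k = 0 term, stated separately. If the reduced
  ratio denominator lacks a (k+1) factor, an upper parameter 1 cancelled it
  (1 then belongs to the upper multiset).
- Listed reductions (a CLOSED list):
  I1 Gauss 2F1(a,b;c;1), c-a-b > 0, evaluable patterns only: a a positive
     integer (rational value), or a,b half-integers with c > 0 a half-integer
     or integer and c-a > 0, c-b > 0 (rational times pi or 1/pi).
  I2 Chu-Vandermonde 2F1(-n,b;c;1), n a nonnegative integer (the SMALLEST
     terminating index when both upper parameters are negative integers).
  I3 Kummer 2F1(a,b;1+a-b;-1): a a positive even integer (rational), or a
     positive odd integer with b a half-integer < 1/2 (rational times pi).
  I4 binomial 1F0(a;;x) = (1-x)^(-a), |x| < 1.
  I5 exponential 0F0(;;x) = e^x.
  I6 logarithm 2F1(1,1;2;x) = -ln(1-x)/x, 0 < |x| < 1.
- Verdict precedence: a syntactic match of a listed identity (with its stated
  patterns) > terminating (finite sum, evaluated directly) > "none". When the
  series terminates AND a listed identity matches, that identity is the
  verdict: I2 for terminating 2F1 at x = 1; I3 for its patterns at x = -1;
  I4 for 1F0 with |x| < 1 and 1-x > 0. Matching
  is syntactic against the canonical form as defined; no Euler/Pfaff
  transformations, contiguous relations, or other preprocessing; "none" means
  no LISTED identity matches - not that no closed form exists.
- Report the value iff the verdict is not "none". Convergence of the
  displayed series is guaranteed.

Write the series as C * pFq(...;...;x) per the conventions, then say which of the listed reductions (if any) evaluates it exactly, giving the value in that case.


At argument 5: a 1F0 with upper {-10}, lower {-}, scaled by C = -\frac{11}{2}. Verdict: terminating. (-10)_k vanishes past k = 10, leaving a 11-term sum, computed directly. Its exact value is -5767168.

Key observation: from the first term -\frac{11}{2}: (1)_k (prefactor -11/2) is k! itself.
Consecutive-term ratio: r(k) = 5 * (k-10) / [(k+1)] - rational in k. x = 5; t_0 = -\frac{11}{2}; negate the roots.


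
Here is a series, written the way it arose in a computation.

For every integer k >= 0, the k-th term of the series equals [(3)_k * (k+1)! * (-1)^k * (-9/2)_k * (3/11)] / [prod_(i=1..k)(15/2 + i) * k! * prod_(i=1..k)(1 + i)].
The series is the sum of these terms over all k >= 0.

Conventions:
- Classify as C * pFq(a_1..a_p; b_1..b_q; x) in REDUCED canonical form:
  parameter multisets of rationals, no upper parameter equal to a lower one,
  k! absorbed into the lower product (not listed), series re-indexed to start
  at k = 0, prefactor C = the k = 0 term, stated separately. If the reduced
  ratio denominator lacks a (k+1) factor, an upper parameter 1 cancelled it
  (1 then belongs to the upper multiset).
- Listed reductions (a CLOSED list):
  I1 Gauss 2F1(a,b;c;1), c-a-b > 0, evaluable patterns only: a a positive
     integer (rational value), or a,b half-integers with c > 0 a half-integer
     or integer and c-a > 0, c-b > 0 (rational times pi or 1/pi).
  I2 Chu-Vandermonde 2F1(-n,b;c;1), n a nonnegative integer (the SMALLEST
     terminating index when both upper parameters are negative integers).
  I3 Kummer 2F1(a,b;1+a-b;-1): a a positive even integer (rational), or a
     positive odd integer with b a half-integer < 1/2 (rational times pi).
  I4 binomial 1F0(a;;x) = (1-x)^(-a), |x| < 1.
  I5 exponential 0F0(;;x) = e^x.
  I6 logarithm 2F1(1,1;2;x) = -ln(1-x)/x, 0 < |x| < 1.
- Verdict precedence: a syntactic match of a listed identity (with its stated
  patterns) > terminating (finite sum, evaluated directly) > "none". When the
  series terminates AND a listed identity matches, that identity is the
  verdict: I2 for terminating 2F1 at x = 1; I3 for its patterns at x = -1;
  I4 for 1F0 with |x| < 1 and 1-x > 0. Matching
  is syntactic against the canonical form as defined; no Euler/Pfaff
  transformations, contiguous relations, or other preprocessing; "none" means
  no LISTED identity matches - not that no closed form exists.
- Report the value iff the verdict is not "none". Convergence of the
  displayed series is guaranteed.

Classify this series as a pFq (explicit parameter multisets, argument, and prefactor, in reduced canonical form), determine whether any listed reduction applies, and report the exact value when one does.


Canonical form: C = 3/11 times 2F1 with upper {-9/2, 3}, lower {17/2}, x = -1. Verdict: Kummer (I3) matches (x = -1; c = 17/2 equals 1+a-b for upper {-9/2, 3}: listed pattern). Sum: (12285/32768) * pi.

The tell: t_0 being 3/11, the parameter 2 appears in both the upper and lower lists and cancels.
Term ratio: r(k) = (-1) * (k-9/2) (k+3) / [(k+17/2) (k+1)] - rational in k. x = (-1); t_0 = 3/11; negate the roots.


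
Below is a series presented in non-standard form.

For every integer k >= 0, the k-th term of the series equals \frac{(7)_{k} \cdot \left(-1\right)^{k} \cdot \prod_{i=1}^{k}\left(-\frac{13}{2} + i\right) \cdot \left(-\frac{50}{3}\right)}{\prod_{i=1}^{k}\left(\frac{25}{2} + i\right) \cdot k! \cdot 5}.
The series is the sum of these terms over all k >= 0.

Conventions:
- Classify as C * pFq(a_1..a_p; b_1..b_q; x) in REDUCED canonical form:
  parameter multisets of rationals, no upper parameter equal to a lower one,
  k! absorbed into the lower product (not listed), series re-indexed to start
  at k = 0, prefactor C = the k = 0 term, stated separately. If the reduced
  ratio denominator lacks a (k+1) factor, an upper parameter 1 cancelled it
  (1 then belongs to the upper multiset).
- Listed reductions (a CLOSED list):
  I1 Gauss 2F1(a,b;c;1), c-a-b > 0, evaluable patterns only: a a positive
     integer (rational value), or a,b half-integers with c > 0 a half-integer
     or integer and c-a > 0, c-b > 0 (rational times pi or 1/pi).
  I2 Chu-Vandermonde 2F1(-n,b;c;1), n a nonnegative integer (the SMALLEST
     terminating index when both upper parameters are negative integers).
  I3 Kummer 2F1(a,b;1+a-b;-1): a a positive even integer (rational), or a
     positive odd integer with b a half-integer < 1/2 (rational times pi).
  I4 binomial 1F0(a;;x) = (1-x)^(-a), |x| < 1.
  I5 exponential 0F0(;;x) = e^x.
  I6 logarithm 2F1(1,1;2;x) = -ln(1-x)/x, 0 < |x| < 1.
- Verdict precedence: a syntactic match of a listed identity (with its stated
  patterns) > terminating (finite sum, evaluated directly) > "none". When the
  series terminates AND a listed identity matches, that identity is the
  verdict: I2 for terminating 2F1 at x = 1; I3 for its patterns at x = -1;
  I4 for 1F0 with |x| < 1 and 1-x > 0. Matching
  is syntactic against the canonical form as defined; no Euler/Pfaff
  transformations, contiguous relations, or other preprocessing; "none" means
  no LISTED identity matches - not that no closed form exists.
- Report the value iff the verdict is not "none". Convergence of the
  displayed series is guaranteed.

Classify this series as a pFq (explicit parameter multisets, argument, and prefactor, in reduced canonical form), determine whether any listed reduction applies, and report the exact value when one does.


Canonical form: C = -\frac{10}{3} times 2F1 with upper {-\frac{11}{2}, 7}, lower {\frac{27}{2}}, x = -1. Verdict (x = -1): the Kummer evaluation I3 applies (x = -1; c = \frac{27}{2} equals 1+a-b for upper {-\frac{11}{2}, 7}: listed pattern). Value: \left(-\frac{4647768125}{402653184}\right) \cdot \pi.

Key step: from the first term -\frac{10}{3}: the lower running product (C = -10/3, x = -1) is a rising factorial.
Consecutive-term ratio: r(k) = -1 * (k-\frac{11}{2}) (k+7) / [(k+\frac{27}{2}) (k+1)] - rational in k. x = -1; t_0 = -\frac{10}{3}; negate the roots.


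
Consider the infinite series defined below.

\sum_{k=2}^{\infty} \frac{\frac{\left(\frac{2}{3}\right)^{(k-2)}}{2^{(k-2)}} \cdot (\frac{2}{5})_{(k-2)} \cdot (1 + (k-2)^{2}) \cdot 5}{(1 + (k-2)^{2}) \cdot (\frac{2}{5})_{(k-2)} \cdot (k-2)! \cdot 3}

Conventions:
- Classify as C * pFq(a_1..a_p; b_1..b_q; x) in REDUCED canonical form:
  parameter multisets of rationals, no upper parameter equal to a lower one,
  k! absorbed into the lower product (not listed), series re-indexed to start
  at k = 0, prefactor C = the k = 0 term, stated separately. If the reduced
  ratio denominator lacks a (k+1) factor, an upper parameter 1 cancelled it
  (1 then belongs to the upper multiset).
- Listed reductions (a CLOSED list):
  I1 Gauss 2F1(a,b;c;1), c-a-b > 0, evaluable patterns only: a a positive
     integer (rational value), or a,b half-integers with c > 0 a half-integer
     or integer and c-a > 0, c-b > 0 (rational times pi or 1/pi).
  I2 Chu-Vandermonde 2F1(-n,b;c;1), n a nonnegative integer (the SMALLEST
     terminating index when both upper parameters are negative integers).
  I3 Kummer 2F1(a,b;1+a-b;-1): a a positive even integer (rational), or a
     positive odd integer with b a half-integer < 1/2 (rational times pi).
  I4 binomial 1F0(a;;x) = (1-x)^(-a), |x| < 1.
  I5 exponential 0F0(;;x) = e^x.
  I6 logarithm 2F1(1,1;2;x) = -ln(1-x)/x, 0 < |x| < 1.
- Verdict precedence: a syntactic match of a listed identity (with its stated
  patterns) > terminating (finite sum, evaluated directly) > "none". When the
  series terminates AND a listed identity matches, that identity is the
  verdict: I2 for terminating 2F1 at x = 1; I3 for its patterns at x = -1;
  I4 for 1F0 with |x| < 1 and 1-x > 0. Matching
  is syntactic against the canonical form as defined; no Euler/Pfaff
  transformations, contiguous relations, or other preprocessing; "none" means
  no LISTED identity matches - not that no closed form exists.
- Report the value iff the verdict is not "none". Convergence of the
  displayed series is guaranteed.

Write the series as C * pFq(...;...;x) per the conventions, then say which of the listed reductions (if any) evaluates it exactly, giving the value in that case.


At argument \frac{1}{3}: a 0F0 with upper {-}, lower {-}, scaled by C = \frac{5}{3}. Verdict: this is the exponential series (I5) (the 0F0 exponential series at x = \frac{1}{3}). Hence: \frac{5}{3} \cdot e^{\frac{1}{3}}.

Structural cue: t_0 = \frac{5}{3} here, and the parameter 2/5 appears in both the upper and lower lists and cancels (alongside the other common factor).
Ratio: r(k) = \frac{1}{3} * 1 / [(k+1)] - rational; roots negated = parameters, x = \frac{1}{3}, C = \frac{5}{3}.
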